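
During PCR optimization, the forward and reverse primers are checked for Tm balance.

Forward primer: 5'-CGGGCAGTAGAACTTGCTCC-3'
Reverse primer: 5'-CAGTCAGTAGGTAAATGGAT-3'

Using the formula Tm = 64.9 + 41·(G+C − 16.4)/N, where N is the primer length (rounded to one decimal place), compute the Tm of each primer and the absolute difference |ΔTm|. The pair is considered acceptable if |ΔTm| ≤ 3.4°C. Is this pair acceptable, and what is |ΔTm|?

|ΔTm| = 8.2°C; the pair is not acceptable.

Forward: G+C = 12, N = 20 → Tm = 64.9 + 41·(12 − 16.4)/20 = 55.9°C.
Reverse: G+C = 8, N = 20 → Tm = 64.9 + 41·(8 − 16.4)/20 = 47.7°C.
|ΔTm| = |55.9 − 47.7| = 8.2°C, > 3.4°C.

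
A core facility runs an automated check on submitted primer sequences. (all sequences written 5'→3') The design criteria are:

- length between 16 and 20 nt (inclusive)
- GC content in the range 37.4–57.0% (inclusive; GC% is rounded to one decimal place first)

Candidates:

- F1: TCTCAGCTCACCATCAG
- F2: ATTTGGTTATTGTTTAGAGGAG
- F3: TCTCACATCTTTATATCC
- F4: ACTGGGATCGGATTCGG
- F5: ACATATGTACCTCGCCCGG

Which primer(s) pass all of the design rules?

F1 (17 nt, A=4 T=4 G=2 C=7): length 17 ✓; GC 9/17 = 52.9% ✓ — passes.
F2 (22 nt, A=5 T=10 G=7 C=0): length 22, outside 16–20 ✗; GC 7/22 = 31.8%, outside 37.4–57.0% ✗ — fails.
F3 (18 nt, A=4 T=8 G=0 C=6): length 18 ✓; GC 6/18 = 33.3%, outside 37.4–57.0% ✗ — fails.
F4 (17 nt, A=3 T=4 G=7 C=3): length 17 ✓; GC 10/17 = 58.8%, outside 37.4–57.0% ✗ — fails.
F5 (19 nt, A=4 T=4 G=4 C=7): length 19 ✓; GC 11/19 = 57.9%, outside 37.4–57.0% ✗ — fails.

F1 only.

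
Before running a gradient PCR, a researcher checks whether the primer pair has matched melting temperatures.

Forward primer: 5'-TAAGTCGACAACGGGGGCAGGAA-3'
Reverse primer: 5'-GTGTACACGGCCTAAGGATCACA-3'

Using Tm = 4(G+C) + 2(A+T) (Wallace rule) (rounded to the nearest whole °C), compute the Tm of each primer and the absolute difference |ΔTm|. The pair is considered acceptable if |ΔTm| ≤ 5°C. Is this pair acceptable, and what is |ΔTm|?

|ΔTm| = 2°C; the pair is acceptable.

Forward: A=8 T=2 G=9 C=4 → Tm = 2·10 + 4·13 = 72°C.
Reverse: A=7 T=4 G=6 C=6 → Tm = 2·11 + 4·12 = 70°C.
|ΔTm| = |72 − 70| = 2°C, ≤ 5°C.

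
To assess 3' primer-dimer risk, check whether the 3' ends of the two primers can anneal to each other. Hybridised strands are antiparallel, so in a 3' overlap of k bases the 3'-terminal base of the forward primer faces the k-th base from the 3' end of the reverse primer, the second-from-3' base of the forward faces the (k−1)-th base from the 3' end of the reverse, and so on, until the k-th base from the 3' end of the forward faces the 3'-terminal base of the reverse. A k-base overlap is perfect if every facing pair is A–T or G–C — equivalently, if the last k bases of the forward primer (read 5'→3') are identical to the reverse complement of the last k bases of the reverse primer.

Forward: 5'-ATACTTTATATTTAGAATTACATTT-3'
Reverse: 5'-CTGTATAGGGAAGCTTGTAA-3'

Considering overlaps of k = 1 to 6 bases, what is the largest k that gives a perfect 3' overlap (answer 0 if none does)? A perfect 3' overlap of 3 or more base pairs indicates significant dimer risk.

Longest perfect overlap: 2 complementary base pairs; below the dimer-risk threshold (threshold 3).

Last 6 bases (5'→3') — forward …ACATTT, reverse …TTGTAA.
Reverse complement of the reverse primer's last 6 bases: TTACAA; its first k bases are the reverse complement of the reverse primer's last k bases, so a perfect k-base overlap needs the forward primer's last k bases to equal them.
Comparing (forward last k vs required): k=1: T vs T ✓; k=2: TT vs TT ✓; k=3: TTT vs TTA ✗; k=4: ATTT vs TTAC ✗; k=5: CATTT vs TTACA ✗; k=6: ACATTT vs TTACAA ✗.
Perfect overlaps at k = 1, 2; the largest is 2.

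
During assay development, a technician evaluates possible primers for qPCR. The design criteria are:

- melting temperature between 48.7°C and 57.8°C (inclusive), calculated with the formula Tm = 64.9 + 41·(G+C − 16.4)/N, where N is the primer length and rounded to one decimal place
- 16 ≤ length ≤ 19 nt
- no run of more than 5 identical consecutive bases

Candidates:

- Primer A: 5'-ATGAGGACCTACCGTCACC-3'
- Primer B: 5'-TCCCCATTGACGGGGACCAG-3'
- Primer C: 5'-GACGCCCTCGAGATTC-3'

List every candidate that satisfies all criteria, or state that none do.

Primer A (19 nt, A=5 T=3 G=4 C=7): Tm = 64.9 + 41·(11 − 16.4)/19 = 53.2°C ✓; length 19 ✓; longest run = 2 ✓ — passes.
Primer B (20 nt, A=4 T=3 G=6 C=7): Tm = 64.9 + 41·(13 − 16.4)/20 = 57.9°C, outside 48.7–57.8°C ✗; length 20, outside 16–19 ✗; longest run = 4 ✓ — fails.
Primer C (16 nt, A=3 T=3 G=4 C=6): Tm = 64.9 + 41·(10 − 16.4)/16 = 48.5°C, outside 48.7–57.8°C ✗; length 16 ✓; longest run = 3 ✓ — fails.

Primer A only.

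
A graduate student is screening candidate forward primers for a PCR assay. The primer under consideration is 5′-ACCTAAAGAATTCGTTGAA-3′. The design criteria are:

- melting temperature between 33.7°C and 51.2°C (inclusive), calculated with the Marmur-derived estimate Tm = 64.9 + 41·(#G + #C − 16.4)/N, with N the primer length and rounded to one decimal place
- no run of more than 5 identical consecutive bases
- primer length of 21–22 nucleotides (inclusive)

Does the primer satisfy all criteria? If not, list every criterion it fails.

Base counts: A=8, T=5, G=3, C=3 (length 19).
Tm: Tm = 64.9 + 41·(6 − 16.4)/19 = 42.5°C ✓
homopolymer run: longest run = 3 ✓
length: length 19, outside 21–22 ✗

Fails: length.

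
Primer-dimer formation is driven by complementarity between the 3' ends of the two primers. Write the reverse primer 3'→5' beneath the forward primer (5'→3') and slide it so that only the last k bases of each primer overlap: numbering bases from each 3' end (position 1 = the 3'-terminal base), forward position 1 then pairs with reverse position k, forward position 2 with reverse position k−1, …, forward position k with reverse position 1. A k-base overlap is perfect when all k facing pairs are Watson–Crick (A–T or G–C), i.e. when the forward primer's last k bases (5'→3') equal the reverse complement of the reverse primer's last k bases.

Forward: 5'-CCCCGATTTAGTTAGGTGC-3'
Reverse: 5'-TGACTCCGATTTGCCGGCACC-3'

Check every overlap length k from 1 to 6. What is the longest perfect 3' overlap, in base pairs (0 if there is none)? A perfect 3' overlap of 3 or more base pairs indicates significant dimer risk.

Last 6 bases (5'→3') — forward …AGGTGC, reverse …GGCACC.
Reverse complement of the reverse primer's last 6 bases: GGTGCC; its first k bases are the reverse complement of the reverse primer's last k bases, so a perfect k-base overlap needs the forward primer's last k bases to equal them.
Comparing (forward last k vs required): k=1: C vs G ✗; k=2: GC vs GG ✗; k=3: TGC vs GGT ✗; k=4: GTGC vs GGTG ✗; k=5: GGTGC vs GGTGC ✓; k=6: AGGTGC vs GGTGCC ✗.
Only k = 5 is perfect, so the longest perfect 3' overlap is 5.

Longest perfect overlap: 5 complementary base pairs; significant dimer risk (threshold 3).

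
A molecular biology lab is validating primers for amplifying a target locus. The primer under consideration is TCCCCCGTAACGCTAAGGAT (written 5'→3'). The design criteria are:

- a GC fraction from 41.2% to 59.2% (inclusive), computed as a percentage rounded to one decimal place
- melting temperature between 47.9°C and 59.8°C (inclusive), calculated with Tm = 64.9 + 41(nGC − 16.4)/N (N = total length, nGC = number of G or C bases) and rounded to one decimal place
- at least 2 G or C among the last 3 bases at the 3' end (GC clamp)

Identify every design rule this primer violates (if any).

Fails: GC clamp.

Base counts: A=5, T=4, G=4, C=7 (length 20).
GC content: GC 11/20 = 55.0% ✓
Tm: Tm = 64.9 + 41·(11 − 16.4)/20 = 53.8°C ✓
GC clamp: 3' end GAT has 1 G/C, need ≥2 ✗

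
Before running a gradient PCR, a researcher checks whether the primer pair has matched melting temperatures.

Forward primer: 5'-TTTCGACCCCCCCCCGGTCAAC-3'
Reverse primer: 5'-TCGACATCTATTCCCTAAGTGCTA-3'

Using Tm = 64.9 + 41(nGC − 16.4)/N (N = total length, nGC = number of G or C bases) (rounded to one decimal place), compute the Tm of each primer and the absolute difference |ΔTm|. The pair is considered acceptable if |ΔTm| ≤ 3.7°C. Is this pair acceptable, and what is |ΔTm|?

Forward: G+C = 15, N = 22 → Tm = 64.9 + 41·(15 − 16.4)/22 = 62.3°C.
Reverse: G+C = 10, N = 24 → Tm = 64.9 + 41·(10 − 16.4)/24 = 54.0°C.
|ΔTm| = |62.3 − 54.0| = 8.3°C, > 3.7°C.

|ΔTm| = 8.3°C; the pair is not acceptable.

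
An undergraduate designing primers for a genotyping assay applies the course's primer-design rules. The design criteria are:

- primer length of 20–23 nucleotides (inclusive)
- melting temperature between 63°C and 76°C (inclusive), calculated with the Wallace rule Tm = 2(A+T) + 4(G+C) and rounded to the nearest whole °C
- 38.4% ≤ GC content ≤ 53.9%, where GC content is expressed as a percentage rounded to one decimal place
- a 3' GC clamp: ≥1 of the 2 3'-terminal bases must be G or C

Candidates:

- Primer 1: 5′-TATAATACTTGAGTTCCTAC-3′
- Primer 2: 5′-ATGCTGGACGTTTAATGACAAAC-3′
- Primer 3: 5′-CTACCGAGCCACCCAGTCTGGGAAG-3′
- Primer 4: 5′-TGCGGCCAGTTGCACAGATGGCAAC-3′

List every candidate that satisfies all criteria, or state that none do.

Primer 1 (20 nt, A=6 T=8 G=2 C=4): length 20 ✓; Tm = 2·14 + 4·6 = 52°C, outside 63–76°C ✗; GC 6/20 = 30.0%, outside 38.4–53.9% ✗; 3' end AC has 1 G/C ✓ — fails.
Primer 2 (23 nt, A=8 T=6 G=5 C=4): length 23 ✓; Tm = 2·14 + 4·9 = 64°C ✓; GC 9/23 = 39.1% ✓; 3' end AC has 1 G/C ✓ — passes.
Primer 3 (25 nt, A=6 T=3 G=7 C=9): length 25, outside 20–23 ✗; Tm = 2·9 + 4·16 = 82°C, outside 63–76°C ✗; GC 16/25 = 64.0%, outside 38.4–53.9% ✗; 3' end AG has 1 G/C ✓ — fails.
Primer 4 (25 nt, A=6 T=4 G=8 C=7): length 25, outside 20–23 ✗; Tm = 2·10 + 4·15 = 80°C, outside 63–76°C ✗; GC 15/25 = 60.0%, outside 38.4–53.9% ✗; 3' end AC has 1 G/C ✓ — fails.

Primer 2 only.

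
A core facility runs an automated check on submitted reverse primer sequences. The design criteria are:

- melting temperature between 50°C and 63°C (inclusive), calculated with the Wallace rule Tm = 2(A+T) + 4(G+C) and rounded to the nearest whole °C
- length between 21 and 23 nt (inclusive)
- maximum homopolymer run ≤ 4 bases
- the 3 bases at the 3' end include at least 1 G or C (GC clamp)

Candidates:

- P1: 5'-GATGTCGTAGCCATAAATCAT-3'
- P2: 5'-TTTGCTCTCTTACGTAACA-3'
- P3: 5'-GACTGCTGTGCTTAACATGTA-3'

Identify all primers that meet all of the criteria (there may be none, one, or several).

P1 and P3.

P1 (21 nt, A=7 T=6 G=4 C=4): Tm = 2·13 + 4·8 = 58°C ✓; length 21 ✓; longest run = 3 ✓; 3' end CAT has 1 G/C ✓ — passes.
P2 (19 nt, A=4 T=8 G=2 C=5): Tm = 2·12 + 4·7 = 52°C ✓; length 19, outside 21–23 ✗; longest run = 3 ✓; 3' end ACA has 1 G/C ✓ — fails.
P3 (21 nt, A=5 T=7 G=5 C=4): Tm = 2·12 + 4·9 = 60°C ✓; length 21 ✓; longest run = 2 ✓; 3' end GTA has 1 G/C ✓ — passes.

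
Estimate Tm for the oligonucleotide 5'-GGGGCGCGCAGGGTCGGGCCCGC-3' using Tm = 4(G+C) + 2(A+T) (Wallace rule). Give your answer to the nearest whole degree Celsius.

88°C

Base counts: A=1, T=1, G=13, C=8 (length 23).
Tm = 2·(1+1) + 4·(13+8) = 2·2 + 4·21 = 4 + 84 = 88°C.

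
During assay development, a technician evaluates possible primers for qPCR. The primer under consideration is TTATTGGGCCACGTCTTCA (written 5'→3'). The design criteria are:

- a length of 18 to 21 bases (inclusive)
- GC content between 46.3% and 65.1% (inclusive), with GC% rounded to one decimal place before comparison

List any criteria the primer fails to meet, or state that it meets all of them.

Base counts: A=3, T=7, G=4, C=5 (length 19).
length: length 19 ✓
GC content: GC 9/19 = 47.4% ✓

Meets all criteria.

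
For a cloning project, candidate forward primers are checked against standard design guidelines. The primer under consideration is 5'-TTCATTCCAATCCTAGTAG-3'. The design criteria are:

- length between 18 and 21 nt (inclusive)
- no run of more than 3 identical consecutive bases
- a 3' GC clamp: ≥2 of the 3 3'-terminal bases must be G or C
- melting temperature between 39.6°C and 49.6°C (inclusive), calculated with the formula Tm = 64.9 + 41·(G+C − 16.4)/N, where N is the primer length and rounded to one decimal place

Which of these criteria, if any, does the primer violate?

Base counts: A=5, T=7, G=2, C=5 (length 19).
length: length 19 ✓
homopolymer run: longest run = 2 ✓
GC clamp: 3' end TAG has 1 G/C, need ≥2 ✗
Tm: Tm = 64.9 + 41·(7 − 16.4)/19 = 44.6°C ✓

Fails: GC clamp.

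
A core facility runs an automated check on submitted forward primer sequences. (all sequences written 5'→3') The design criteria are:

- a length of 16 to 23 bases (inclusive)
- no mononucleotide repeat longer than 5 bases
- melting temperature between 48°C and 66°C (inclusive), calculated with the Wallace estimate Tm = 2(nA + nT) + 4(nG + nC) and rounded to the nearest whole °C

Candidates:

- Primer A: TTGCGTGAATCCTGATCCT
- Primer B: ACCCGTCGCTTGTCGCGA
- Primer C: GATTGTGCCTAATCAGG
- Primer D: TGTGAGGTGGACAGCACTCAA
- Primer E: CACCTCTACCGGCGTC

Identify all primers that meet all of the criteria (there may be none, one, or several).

Primer A (19 nt, A=3 T=7 G=4 C=5): length 19 ✓; longest run = 2 ✓; Tm = 2·10 + 4·9 = 56°C ✓ — passes.
Primer B (18 nt, A=2 T=4 G=5 C=7): length 18 ✓; longest run = 3 ✓; Tm = 2·6 + 4·12 = 60°C ✓ — passes.
Primer C (17 nt, A=4 T=5 G=5 C=3): length 17 ✓; longest run = 2 ✓; Tm = 2·9 + 4·8 = 50°C ✓ — passes.
Primer D (21 nt, A=6 T=4 G=7 C=4): length 21 ✓; longest run = 2 ✓; Tm = 2·10 + 4·11 = 64°C ✓ — passes.
Primer E (16 nt, A=2 T=3 G=3 C=8): length 16 ✓; longest run = 2 ✓; Tm = 2·5 + 4·11 = 54°C ✓ — passes.

Primer A, Primer B, Primer C, Primer D and Primer E.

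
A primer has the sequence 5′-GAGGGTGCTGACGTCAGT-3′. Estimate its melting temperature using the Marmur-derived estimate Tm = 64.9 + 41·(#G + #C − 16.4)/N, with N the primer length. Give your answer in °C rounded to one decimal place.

52.6°C

Base counts: A=3, T=4, G=8, C=3; G+C = 11, N = 18.
Tm = 64.9 + 41·(11 − 16.4)/18 = 64.9 + -221.40/18 = 52.6°C.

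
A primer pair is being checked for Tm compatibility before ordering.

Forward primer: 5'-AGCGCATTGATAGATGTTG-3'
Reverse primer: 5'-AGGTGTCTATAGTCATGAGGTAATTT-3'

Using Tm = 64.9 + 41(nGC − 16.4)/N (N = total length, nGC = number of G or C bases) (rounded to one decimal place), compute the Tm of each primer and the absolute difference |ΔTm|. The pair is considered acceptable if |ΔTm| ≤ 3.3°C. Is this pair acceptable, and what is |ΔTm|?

|ΔTm| = 6.4°C; the pair is not acceptable.

Forward: G+C = 8, N = 19 → Tm = 64.9 + 41·(8 − 16.4)/19 = 46.8°C.
Reverse: G+C = 9, N = 26 → Tm = 64.9 + 41·(9 − 16.4)/26 = 53.2°C.
|ΔTm| = |46.8 − 53.2| = 6.4°C, > 3.3°C.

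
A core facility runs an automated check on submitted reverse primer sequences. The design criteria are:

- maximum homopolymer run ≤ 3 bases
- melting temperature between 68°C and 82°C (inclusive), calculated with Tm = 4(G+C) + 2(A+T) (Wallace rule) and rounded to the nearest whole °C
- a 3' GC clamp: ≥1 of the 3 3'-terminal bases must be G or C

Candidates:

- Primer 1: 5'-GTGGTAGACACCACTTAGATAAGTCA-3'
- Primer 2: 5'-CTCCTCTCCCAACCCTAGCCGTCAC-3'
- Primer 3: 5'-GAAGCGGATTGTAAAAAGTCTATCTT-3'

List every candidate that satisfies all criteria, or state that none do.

Primer 1 and Primer 2.

Primer 1 (26 nt, A=9 T=6 G=6 C=5): longest run = 2 ✓; Tm = 2·15 + 4·11 = 74°C ✓; 3' end TCA has 1 G/C ✓ — passes.
Primer 2 (25 nt, A=4 T=5 G=2 C=14): longest run = 3 ✓; Tm = 2·9 + 4·16 = 82°C ✓; 3' end CAC has 2 G/C ✓ — passes.
Primer 3 (26 nt, A=9 T=8 G=6 C=3): longest run = 5, exceeds 3 ✗; Tm = 2·17 + 4·9 = 70°C ✓; 3' end CTT has 1 G/C ✓ — fails.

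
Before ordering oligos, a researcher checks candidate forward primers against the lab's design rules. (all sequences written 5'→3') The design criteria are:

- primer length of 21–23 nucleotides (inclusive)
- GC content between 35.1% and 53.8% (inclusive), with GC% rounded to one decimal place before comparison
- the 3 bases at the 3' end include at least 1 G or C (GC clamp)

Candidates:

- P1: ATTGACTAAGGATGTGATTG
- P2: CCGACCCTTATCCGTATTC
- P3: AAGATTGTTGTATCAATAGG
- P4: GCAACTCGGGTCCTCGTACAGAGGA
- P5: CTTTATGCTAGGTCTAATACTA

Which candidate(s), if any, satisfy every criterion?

None of the candidates satisfy all criteria.

P1 (20 nt, A=6 T=7 G=6 C=1): length 20, outside 21–23 ✗; GC 7/20 = 35.0%, outside 35.1–53.8% ✗; 3' end TTG has 1 G/C ✓ — fails.
P2 (19 nt, A=3 T=6 G=2 C=8): length 19, outside 21–23 ✗; GC 10/19 = 52.6% ✓; 3' end TTC has 1 G/C ✓ — fails.
P3 (20 nt, A=7 T=7 G=5 C=1): length 20, outside 21–23 ✗; GC 6/20 = 30.0%, outside 35.1–53.8% ✗; 3' end AGG has 2 G/C ✓ — fails.
P4 (25 nt, A=6 T=4 G=8 C=7): length 25, outside 21–23 ✗; GC 15/25 = 60.0%, outside 35.1–53.8% ✗; 3' end GGA has 2 G/C ✓ — fails.
P5 (22 nt, A=6 T=9 G=3 C=4): length 22 ✓; GC 7/22 = 31.8%, outside 35.1–53.8% ✗; 3' end CTA has 1 G/C ✓ — fails.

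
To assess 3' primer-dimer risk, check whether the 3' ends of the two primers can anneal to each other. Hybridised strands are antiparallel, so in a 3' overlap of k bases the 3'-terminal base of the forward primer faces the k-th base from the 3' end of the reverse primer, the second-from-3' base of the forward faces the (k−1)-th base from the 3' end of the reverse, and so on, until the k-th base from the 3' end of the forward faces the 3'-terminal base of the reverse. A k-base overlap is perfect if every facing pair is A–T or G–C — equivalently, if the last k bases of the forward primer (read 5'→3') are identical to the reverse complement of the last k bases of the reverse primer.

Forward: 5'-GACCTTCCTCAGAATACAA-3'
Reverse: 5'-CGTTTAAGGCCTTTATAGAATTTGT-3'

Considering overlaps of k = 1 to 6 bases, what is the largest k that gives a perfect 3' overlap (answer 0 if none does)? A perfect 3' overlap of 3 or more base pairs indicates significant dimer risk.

Last 6 bases (5'→3') — forward …ATACAA, reverse …ATTTGT.
Reverse complement of the reverse primer's last 6 bases: ACAAAT; its first k bases are the reverse complement of the reverse primer's last k bases, so a perfect k-base overlap needs the forward primer's last k bases to equal them.
Comparing (forward last k vs required): k=1: A vs A ✓; k=2: AA vs AC ✗; k=3: CAA vs ACA ✗; k=4: ACAA vs ACAA ✓; k=5: TACAA vs ACAAA ✗; k=6: ATACAA vs ACAAAT ✗.
Perfect overlaps at k = 1, 4; the largest is 4.

Longest perfect overlap: 4 complementary base pairs; significant dimer risk (threshold 3).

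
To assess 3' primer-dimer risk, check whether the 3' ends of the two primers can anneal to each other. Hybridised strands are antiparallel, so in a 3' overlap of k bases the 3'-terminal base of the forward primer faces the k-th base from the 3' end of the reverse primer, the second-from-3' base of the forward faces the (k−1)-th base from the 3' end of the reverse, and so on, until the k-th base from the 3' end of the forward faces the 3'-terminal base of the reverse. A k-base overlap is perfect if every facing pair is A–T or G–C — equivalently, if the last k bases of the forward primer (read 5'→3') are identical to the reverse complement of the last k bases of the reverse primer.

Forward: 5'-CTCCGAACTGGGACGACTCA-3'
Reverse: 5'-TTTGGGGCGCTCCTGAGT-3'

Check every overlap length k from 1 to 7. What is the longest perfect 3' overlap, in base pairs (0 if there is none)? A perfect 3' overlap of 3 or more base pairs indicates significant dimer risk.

Last 7 bases (5'→3') — forward …CGACTCA, reverse …CCTGAGT.
Reverse complement of the reverse primer's last 7 bases: ACTCAGG; its first k bases are the reverse complement of the reverse primer's last k bases, so a perfect k-base overlap needs the forward primer's last k bases to equal them.
Comparing (forward last k vs required): k=1: A vs A ✓; k=2: CA vs AC ✗; k=3: TCA vs ACT ✗; k=4: CTCA vs ACTC ✗; k=5: ACTCA vs ACTCA ✓; k=6: GACTCA vs ACTCAG ✗; k=7: CGACTCA vs ACTCAGG ✗.
Perfect overlaps at k = 1, 5; the largest is 5.

Longest perfect overlap: 5 complementary base pairs; significant dimer risk (threshold 3).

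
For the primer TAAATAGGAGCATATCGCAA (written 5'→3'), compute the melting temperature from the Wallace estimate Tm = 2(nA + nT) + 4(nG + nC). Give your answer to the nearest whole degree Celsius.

Base counts: A=9, T=4, G=4, C=3 (length 20).
Tm = 2·(9+4) + 4·(4+3) = 2·13 + 4·7 = 26 + 28 = 54°C.

54°C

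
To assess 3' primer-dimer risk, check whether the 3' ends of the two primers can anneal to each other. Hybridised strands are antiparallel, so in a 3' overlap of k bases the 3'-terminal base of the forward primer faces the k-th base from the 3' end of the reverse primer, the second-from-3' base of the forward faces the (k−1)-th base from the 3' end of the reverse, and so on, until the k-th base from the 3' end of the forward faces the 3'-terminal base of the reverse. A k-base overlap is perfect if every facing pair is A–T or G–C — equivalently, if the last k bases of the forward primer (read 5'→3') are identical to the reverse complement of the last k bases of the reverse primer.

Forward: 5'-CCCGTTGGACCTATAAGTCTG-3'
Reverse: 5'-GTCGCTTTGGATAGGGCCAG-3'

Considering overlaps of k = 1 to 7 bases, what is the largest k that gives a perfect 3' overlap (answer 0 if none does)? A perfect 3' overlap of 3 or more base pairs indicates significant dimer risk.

Longest perfect overlap: 3 complementary base pairs; significant dimer risk (threshold 3).

Last 7 bases (5'→3') — forward …AAGTCTG, reverse …GGGCCAG.
Reverse complement of the reverse primer's last 7 bases: CTGGCCC; its first k bases are the reverse complement of the reverse primer's last k bases, so a perfect k-base overlap needs the forward primer's last k bases to equal them.
Comparing (forward last k vs required): k=1: G vs C ✗; k=2: TG vs CT ✗; k=3: CTG vs CTG ✓; k=4: TCTG vs CTGG ✗; k=5: GTCTG vs CTGGC ✗; k=6: AGTCTG vs CTGGCC ✗; k=7: AAGTCTG vs CTGGCCC ✗.
Only k = 3 is perfect, so the longest perfect 3' overlap is 3.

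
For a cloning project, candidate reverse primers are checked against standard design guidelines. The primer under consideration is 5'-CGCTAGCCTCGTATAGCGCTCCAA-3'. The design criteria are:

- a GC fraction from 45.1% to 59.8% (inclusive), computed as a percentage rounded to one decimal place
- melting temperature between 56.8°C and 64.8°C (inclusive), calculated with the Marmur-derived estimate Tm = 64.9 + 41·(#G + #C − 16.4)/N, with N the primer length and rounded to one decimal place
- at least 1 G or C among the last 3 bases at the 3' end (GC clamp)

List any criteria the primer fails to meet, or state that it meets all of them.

Base counts: A=5, T=5, G=5, C=9 (length 24).
GC content: GC 14/24 = 58.3% ✓
Tm: Tm = 64.9 + 41·(14 − 16.4)/24 = 60.8°C ✓
GC clamp: 3' end CAA has 1 G/C ✓

Meets all criteria.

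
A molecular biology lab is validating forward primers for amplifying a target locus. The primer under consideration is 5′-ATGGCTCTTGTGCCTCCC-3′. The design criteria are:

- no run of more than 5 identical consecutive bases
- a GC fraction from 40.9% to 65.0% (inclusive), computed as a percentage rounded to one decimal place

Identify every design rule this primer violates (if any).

Meets all criteria.

Base counts: A=1, T=6, G=4, C=7 (length 18).
homopolymer run: longest run = 3 ✓
GC content: GC 11/18 = 61.1% ✓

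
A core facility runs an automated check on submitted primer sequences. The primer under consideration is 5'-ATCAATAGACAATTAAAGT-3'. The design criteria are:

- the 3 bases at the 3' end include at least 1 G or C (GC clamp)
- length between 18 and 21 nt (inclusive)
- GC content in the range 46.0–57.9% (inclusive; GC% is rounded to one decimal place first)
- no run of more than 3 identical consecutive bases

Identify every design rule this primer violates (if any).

Base counts: A=10, T=5, G=2, C=2 (length 19).
GC clamp: 3' end AGT has 1 G/C ✓
length: length 19 ✓
GC content: GC 4/19 = 21.1%, outside 46.0–57.9% ✗
homopolymer run: longest run = 3 ✓

Fails: GC content.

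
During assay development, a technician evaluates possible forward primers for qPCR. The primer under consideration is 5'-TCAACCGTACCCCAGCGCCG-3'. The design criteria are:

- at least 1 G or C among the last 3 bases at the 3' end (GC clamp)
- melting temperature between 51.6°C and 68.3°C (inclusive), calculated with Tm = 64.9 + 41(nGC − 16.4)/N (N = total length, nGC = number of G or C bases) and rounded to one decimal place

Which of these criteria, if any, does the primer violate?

Base counts: A=4, T=2, G=4, C=10 (length 20).
GC clamp: 3' end CCG has 3 G/C ✓
Tm: Tm = 64.9 + 41·(14 − 16.4)/20 = 60.0°C ✓

Meets all criteria.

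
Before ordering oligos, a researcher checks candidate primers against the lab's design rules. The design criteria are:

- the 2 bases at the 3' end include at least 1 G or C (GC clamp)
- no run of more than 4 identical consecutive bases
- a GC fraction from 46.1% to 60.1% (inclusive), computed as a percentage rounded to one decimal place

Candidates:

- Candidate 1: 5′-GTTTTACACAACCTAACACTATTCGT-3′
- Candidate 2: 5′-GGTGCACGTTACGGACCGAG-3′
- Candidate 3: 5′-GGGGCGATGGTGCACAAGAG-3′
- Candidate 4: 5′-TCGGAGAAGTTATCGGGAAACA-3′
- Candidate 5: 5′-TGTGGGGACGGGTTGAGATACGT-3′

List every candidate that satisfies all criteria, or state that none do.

Candidate 1 (26 nt, A=8 T=9 G=2 C=7): 3' end GT has 1 G/C ✓; longest run = 4 ✓; GC 9/26 = 34.6%, outside 46.1–60.1% ✗ — fails.
Candidate 2 (20 nt, A=4 T=3 G=8 C=5): 3' end AG has 1 G/C ✓; longest run = 2 ✓; GC 13/20 = 65.0%, outside 46.1–60.1% ✗ — fails.
Candidate 3 (20 nt, A=5 T=2 G=10 C=3): 3' end AG has 1 G/C ✓; longest run = 4 ✓; GC 13/20 = 65.0%, outside 46.1–60.1% ✗ — fails.
Candidate 4 (22 nt, A=8 T=4 G=7 C=3): 3' end CA has 1 G/C ✓; longest run = 3 ✓; GC 10/22 = 45.5%, outside 46.1–60.1% ✗ — fails.
Candidate 5 (23 nt, A=4 T=6 G=11 C=2): 3' end GT has 1 G/C ✓; longest run = 4 ✓; GC 13/23 = 56.5% ✓ — passes.

Candidate 5 only.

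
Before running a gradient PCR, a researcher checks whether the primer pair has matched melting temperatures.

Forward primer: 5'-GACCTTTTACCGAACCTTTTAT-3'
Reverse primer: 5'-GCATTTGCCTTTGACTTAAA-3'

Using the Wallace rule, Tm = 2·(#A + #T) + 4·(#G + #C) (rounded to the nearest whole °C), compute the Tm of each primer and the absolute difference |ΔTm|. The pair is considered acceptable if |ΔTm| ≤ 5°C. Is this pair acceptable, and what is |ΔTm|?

Forward: A=5 T=9 G=2 C=6 → Tm = 2·14 + 4·8 = 60°C.
Reverse: A=5 T=8 G=3 C=4 → Tm = 2·13 + 4·7 = 54°C.
|ΔTm| = |60 − 54| = 6°C, > 5°C.

|ΔTm| = 6°C; the pair is not acceptable.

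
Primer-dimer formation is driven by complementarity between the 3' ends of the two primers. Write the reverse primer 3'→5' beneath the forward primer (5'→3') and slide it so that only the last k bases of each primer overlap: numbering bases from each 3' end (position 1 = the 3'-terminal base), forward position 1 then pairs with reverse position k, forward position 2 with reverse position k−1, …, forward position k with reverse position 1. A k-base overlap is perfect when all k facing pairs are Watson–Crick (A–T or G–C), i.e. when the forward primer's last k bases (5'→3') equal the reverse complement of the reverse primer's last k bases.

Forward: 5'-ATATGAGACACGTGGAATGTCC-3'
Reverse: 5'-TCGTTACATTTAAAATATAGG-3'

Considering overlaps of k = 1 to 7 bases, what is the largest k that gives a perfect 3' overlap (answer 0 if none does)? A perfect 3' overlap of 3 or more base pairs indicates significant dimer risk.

Longest perfect overlap: 2 complementary base pairs; below the dimer-risk threshold (threshold 3).

Last 7 bases (5'→3') — forward …AATGTCC, reverse …ATATAGG.
Reverse complement of the reverse primer's last 7 bases: CCTATAT; its first k bases are the reverse complement of the reverse primer's last k bases, so a perfect k-base overlap needs the forward primer's last k bases to equal them.
Comparing (forward last k vs required): k=1: C vs C ✓; k=2: CC vs CC ✓; k=3: TCC vs CCT ✗; k=4: GTCC vs CCTA ✗; k=5: TGTCC vs CCTAT ✗; k=6: ATGTCC vs CCTATA ✗; k=7: AATGTCC vs CCTATAT ✗.
Perfect overlaps at k = 1, 2; the largest is 2.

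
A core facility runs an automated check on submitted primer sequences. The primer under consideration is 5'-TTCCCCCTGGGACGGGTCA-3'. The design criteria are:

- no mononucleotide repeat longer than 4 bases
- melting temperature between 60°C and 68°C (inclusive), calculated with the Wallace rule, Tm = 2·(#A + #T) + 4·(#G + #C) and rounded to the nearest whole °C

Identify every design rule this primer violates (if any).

Fails: homopolymer run.

Base counts: A=2, T=4, G=6, C=7 (length 19).
homopolymer run: longest run = 5, exceeds 4 ✗
Tm: Tm = 2·6 + 4·13 = 64°C ✓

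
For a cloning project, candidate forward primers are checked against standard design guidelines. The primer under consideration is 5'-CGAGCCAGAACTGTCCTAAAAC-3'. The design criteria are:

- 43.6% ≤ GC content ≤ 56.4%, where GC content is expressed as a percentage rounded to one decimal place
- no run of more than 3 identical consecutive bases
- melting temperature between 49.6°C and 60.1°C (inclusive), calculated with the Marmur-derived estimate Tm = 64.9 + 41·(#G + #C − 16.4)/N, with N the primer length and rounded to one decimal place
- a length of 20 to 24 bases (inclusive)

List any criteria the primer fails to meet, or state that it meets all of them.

Fails: homopolymer run.

Base counts: A=8, T=3, G=4, C=7 (length 22).
GC content: GC 11/22 = 50.0% ✓
homopolymer run: longest run = 4, exceeds 3 ✗
Tm: Tm = 64.9 + 41·(11 − 16.4)/22 = 54.8°C ✓
length: length 22 ✓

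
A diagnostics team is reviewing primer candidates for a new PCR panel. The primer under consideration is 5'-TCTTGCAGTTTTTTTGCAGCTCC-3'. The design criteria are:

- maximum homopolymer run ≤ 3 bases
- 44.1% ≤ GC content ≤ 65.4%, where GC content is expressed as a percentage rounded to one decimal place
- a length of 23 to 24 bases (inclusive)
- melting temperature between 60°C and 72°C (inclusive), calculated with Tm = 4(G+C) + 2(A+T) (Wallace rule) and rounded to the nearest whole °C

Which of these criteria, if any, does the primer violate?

Base counts: A=2, T=11, G=4, C=6 (length 23).
homopolymer run: longest run = 7, exceeds 3 ✗
GC content: GC 10/23 = 43.5%, outside 44.1–65.4% ✗
length: length 23 ✓
Tm: Tm = 2·13 + 4·10 = 66°C ✓

Fails: homopolymer run, GC content.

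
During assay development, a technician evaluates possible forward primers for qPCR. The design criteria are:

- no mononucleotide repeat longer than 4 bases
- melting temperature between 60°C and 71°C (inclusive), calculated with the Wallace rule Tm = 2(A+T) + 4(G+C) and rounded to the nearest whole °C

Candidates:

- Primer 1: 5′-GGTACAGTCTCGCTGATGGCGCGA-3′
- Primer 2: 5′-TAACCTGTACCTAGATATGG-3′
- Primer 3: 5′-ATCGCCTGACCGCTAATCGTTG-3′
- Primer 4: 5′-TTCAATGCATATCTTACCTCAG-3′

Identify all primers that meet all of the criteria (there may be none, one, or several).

Primer 1 (24 nt, A=4 T=5 G=9 C=6): longest run = 2 ✓; Tm = 2·9 + 4·15 = 78°C, outside 60–71°C ✗ — fails.
Primer 2 (20 nt, A=6 T=6 G=4 C=4): longest run = 2 ✓; Tm = 2·12 + 4·8 = 56°C, outside 60–71°C ✗ — fails.
Primer 3 (22 nt, A=4 T=6 G=5 C=7): longest run = 2 ✓; Tm = 2·10 + 4·12 = 68°C ✓ — passes.
Primer 4 (22 nt, A=6 T=8 G=2 C=6): longest run = 2 ✓; Tm = 2·14 + 4·8 = 60°C ✓ — passes.

Primer 3 and Primer 4.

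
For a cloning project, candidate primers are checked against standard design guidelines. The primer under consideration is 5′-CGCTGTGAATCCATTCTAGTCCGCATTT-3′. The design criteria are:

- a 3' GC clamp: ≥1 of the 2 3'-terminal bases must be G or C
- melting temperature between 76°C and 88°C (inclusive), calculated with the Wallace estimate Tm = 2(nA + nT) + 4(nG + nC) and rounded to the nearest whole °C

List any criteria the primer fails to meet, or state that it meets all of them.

Fails: GC clamp.

Base counts: A=5, T=10, G=5, C=8 (length 28).
GC clamp: 3' end TT has 0 G/C, need ≥1 ✗
Tm: Tm = 2·15 + 4·13 = 82°C ✓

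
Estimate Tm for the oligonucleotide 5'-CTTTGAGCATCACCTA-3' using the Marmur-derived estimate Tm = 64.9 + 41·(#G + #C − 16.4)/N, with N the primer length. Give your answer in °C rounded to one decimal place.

40.8°C

Base counts: A=4, T=5, G=2, C=5; G+C = 7, N = 16.
Tm = 64.9 + 41·(7 − 16.4)/16 = 64.9 + -385.40/16 = 40.8°C.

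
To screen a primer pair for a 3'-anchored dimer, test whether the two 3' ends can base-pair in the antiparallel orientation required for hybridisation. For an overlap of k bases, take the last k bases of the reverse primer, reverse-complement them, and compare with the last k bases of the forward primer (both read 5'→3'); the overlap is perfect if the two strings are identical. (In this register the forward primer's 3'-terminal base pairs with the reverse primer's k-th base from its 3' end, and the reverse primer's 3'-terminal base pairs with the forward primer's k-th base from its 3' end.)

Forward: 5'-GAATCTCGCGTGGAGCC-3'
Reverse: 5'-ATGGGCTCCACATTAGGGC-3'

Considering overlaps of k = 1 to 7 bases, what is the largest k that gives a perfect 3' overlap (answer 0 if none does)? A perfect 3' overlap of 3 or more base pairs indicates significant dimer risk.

Longest perfect overlap: 3 complementary base pairs; significant dimer risk (threshold 3).

Last 7 bases (5'→3') — forward …TGGAGCC, reverse …TTAGGGC.
Reverse complement of the reverse primer's last 7 bases: GCCCTAA; its first k bases are the reverse complement of the reverse primer's last k bases, so a perfect k-base overlap needs the forward primer's last k bases to equal them.
Comparing (forward last k vs required): k=1: C vs G ✗; k=2: CC vs GC ✗; k=3: GCC vs GCC ✓; k=4: AGCC vs GCCC ✗; k=5: GAGCC vs GCCCT ✗; k=6: GGAGCC vs GCCCTA ✗; k=7: TGGAGCC vs GCCCTAA ✗.
Only k = 3 is perfect, so the longest perfect 3' overlap is 3.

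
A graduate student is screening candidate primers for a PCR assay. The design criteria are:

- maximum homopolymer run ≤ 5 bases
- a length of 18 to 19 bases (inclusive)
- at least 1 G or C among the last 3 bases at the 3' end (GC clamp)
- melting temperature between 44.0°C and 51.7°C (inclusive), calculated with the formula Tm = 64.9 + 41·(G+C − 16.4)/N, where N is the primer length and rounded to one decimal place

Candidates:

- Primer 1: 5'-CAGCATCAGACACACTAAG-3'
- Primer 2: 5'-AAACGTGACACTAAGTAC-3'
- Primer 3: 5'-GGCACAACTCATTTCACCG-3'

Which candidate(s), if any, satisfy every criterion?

Primer 1 (19 nt, A=8 T=2 G=3 C=6): longest run = 2 ✓; length 19 ✓; 3' end AAG has 1 G/C ✓; Tm = 64.9 + 41·(9 − 16.4)/19 = 48.9°C ✓ — passes.
Primer 2 (18 nt, A=8 T=3 G=3 C=4): longest run = 3 ✓; length 18 ✓; 3' end TAC has 1 G/C ✓; Tm = 64.9 + 41·(7 − 16.4)/18 = 43.5°C, outside 44.0–51.7°C ✗ — fails.
Primer 3 (19 nt, A=5 T=4 G=3 C=7): longest run = 3 ✓; length 19 ✓; 3' end CCG has 3 G/C ✓; Tm = 64.9 + 41·(10 − 16.4)/19 = 51.1°C ✓ — passes.

Primer 1 and Primer 3.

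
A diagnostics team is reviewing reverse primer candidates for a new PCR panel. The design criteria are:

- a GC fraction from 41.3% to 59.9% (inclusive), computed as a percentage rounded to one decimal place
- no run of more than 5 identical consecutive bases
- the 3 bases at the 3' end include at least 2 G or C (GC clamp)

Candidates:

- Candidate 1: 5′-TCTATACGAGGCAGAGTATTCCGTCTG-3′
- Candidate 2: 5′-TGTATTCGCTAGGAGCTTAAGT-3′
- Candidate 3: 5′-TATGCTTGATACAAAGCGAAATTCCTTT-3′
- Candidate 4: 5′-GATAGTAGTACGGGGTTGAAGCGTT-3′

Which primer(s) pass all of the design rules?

Candidate 1 only.

Candidate 1 (27 nt, A=6 T=8 G=7 C=6): GC 13/27 = 48.1% ✓; longest run = 2 ✓; 3' end CTG has 2 G/C ✓ — passes.
Candidate 2 (22 nt, A=5 T=8 G=6 C=3): GC 9/22 = 40.9%, outside 41.3–59.9% ✗; longest run = 2 ✓; 3' end AGT has 1 G/C, need ≥2 ✗ — fails.
Candidate 3 (28 nt, A=9 T=10 G=4 C=5): GC 9/28 = 32.1%, outside 41.3–59.9% ✗; longest run = 3 ✓; 3' end TTT has 0 G/C, need ≥2 ✗ — fails.
Candidate 4 (25 nt, A=6 T=7 G=10 C=2): GC 12/25 = 48.0% ✓; longest run = 4 ✓; 3' end GTT has 1 G/C, need ≥2 ✗ — fails.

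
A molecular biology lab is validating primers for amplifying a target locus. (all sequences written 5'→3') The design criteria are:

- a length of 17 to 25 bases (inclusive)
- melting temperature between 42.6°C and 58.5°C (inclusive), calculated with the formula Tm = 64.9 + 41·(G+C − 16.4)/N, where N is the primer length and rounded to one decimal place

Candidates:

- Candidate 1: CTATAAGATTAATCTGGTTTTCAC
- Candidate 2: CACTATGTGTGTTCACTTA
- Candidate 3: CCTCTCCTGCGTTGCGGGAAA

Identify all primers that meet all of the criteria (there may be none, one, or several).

Candidate 1, Candidate 2 and Candidate 3.

Candidate 1 (24 nt, A=7 T=10 G=3 C=4): length 24 ✓; Tm = 64.9 + 41·(7 − 16.4)/24 = 48.8°C ✓ — passes.
Candidate 2 (19 nt, A=4 T=8 G=3 C=4): length 19 ✓; Tm = 64.9 + 41·(7 − 16.4)/19 = 44.6°C ✓ — passes.
Candidate 3 (21 nt, A=3 T=5 G=6 C=7): length 21 ✓; Tm = 64.9 + 41·(13 − 16.4)/21 = 58.3°C ✓ — passes.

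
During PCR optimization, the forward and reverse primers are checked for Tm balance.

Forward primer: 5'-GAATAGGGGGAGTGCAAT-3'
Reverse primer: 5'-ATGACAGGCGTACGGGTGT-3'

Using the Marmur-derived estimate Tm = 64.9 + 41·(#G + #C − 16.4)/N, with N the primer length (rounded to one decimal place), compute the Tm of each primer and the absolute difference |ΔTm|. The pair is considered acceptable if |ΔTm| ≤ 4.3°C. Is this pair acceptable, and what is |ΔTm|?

Forward: G+C = 9, N = 18 → Tm = 64.9 + 41·(9 − 16.4)/18 = 48.0°C.
Reverse: G+C = 11, N = 19 → Tm = 64.9 + 41·(11 − 16.4)/19 = 53.2°C.
|ΔTm| = |48.0 − 53.2| = 5.2°C, > 4.3°C.

|ΔTm| = 5.2°C; the pair is not acceptable.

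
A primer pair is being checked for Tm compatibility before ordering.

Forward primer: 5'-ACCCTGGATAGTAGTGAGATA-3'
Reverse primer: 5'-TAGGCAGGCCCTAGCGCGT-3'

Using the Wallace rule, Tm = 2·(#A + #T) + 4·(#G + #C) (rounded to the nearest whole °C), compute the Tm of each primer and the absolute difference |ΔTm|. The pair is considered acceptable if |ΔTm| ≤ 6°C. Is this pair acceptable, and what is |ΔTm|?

|ΔTm| = 4°C; the pair is acceptable.

Forward: A=7 T=5 G=6 C=3 → Tm = 2·12 + 4·9 = 60°C.
Reverse: A=3 T=3 G=7 C=6 → Tm = 2·6 + 4·13 = 64°C.
|ΔTm| = |60 − 64| = 4°C, ≤ 6°C.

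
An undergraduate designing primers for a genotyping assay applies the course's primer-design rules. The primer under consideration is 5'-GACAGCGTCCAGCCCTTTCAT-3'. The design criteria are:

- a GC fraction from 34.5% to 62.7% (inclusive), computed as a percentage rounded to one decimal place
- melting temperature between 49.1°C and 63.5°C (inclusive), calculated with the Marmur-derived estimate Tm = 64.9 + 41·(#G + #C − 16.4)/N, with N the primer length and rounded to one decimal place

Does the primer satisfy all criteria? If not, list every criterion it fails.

Meets all criteria.

Base counts: A=4, T=5, G=4, C=8 (length 21).
GC content: GC 12/21 = 57.1% ✓
Tm: Tm = 64.9 + 41·(12 − 16.4)/21 = 56.3°C ✓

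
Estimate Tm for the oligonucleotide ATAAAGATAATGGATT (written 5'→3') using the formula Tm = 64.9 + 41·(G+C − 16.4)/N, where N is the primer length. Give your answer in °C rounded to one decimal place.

30.6°C

Base counts: A=8, T=5, G=3, C=0; G+C = 3, N = 16.
Tm = 64.9 + 41·(3 − 16.4)/16 = 64.9 + -549.40/16 = 30.6°C.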